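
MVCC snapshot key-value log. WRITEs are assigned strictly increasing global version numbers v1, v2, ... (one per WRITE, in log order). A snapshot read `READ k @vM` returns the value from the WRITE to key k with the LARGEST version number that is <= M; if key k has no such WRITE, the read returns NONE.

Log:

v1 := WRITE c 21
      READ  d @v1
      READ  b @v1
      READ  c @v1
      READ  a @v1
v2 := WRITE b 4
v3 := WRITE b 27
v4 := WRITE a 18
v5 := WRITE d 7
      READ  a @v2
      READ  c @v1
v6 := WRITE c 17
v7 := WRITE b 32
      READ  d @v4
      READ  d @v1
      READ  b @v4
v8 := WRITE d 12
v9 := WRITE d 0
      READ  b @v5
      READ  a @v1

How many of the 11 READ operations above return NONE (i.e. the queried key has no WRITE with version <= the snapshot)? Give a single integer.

Answer: 7

Derivation:
v1: WRITE c=21  (c history now [(1, 21)])
READ d @v1: history=[] -> no version <= 1 -> NONE
READ b @v1: history=[] -> no version <= 1 -> NONE
READ c @v1: history=[(1, 21)] -> pick v1 -> 21
READ a @v1: history=[] -> no version <= 1 -> NONE
v2: WRITE b=4  (b history now [(2, 4)])
v3: WRITE b=27  (b history now [(2, 4), (3, 27)])
v4: WRITE a=18  (a history now [(4, 18)])
v5: WRITE d=7  (d history now [(5, 7)])
READ a @v2: history=[(4, 18)] -> no version <= 2 -> NONE
READ c @v1: history=[(1, 21)] -> pick v1 -> 21
v6: WRITE c=17  (c history now [(1, 21), (6, 17)])
v7: WRITE b=32  (b history now [(2, 4), (3, 27), (7, 32)])
READ d @v4: history=[(5, 7)] -> no version <= 4 -> NONE
READ d @v1: history=[(5, 7)] -> no version <= 1 -> NONE
READ b @v4: history=[(2, 4), (3, 27), (7, 32)] -> pick v3 -> 27
v8: WRITE d=12  (d history now [(5, 7), (8, 12)])
v9: WRITE d=0  (d history now [(5, 7), (8, 12), (9, 0)])
READ b @v5: history=[(2, 4), (3, 27), (7, 32)] -> pick v3 -> 27
READ a @v1: history=[(4, 18)] -> no version <= 1 -> NONE
Read results in order: ['NONE', 'NONE', '21', 'NONE', 'NONE', '21', 'NONE', 'NONE', '27', '27', 'NONE']
NONE count = 7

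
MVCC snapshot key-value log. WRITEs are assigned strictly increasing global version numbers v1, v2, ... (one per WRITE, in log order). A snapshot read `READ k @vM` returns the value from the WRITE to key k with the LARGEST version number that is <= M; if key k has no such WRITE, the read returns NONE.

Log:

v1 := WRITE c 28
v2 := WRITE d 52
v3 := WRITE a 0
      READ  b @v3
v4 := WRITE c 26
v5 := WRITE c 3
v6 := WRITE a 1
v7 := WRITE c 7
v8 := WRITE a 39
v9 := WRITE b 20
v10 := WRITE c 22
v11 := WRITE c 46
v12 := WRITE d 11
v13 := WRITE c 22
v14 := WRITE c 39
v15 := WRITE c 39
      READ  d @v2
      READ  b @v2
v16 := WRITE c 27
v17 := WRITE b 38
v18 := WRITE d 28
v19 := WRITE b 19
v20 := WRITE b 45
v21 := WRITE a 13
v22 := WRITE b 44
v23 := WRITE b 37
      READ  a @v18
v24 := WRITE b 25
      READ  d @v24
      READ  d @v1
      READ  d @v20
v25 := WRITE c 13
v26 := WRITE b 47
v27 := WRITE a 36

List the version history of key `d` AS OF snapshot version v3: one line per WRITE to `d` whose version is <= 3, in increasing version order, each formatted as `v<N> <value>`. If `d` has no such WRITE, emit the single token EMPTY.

Answer: v2 52

Derivation:
Scan writes for key=d with version <= 3:
  v1 WRITE c 28 -> skip
  v2 WRITE d 52 -> keep
  v3 WRITE a 0 -> skip
  v4 WRITE c 26 -> skip
  v5 WRITE c 3 -> skip
  v6 WRITE a 1 -> skip
  v7 WRITE c 7 -> skip
  v8 WRITE a 39 -> skip
  v9 WRITE b 20 -> skip
  v10 WRITE c 22 -> skip
  v11 WRITE c 46 -> skip
  v12 WRITE d 11 -> drop (> snap)
  v13 WRITE c 22 -> skip
  v14 WRITE c 39 -> skip
  v15 WRITE c 39 -> skip
  v16 WRITE c 27 -> skip
  v17 WRITE b 38 -> skip
  v18 WRITE d 28 -> drop (> snap)
  v19 WRITE b 19 -> skip
  v20 WRITE b 45 -> skip
  v21 WRITE a 13 -> skip
  v22 WRITE b 44 -> skip
  v23 WRITE b 37 -> skip
  v24 WRITE b 25 -> skip
  v25 WRITE c 13 -> skip
  v26 WRITE b 47 -> skip
  v27 WRITE a 36 -> skip
Collected: [(2, 52)]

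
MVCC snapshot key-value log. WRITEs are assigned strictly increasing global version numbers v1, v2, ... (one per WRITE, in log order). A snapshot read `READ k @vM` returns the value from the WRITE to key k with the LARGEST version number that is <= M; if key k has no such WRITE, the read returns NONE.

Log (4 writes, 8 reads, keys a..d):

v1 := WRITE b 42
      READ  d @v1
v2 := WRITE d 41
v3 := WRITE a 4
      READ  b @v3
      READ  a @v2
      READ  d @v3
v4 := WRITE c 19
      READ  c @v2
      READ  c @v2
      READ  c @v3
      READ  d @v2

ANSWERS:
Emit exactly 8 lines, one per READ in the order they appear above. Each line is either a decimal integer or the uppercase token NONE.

v1: WRITE b=42  (b history now [(1, 42)])
READ d @v1: history=[] -> no version <= 1 -> NONE
v2: WRITE d=41  (d history now [(2, 41)])
v3: WRITE a=4  (a history now [(3, 4)])
READ b @v3: history=[(1, 42)] -> pick v1 -> 42
READ a @v2: history=[(3, 4)] -> no version <= 2 -> NONE
READ d @v3: history=[(2, 41)] -> pick v2 -> 41
v4: WRITE c=19  (c history now [(4, 19)])
READ c @v2: history=[(4, 19)] -> no version <= 2 -> NONE
READ c @v2: history=[(4, 19)] -> no version <= 2 -> NONE
READ c @v3: history=[(4, 19)] -> no version <= 3 -> NONE
READ d @v2: history=[(2, 41)] -> pick v2 -> 41

Answer: NONE
42
NONE
41
NONE
NONE
NONE
41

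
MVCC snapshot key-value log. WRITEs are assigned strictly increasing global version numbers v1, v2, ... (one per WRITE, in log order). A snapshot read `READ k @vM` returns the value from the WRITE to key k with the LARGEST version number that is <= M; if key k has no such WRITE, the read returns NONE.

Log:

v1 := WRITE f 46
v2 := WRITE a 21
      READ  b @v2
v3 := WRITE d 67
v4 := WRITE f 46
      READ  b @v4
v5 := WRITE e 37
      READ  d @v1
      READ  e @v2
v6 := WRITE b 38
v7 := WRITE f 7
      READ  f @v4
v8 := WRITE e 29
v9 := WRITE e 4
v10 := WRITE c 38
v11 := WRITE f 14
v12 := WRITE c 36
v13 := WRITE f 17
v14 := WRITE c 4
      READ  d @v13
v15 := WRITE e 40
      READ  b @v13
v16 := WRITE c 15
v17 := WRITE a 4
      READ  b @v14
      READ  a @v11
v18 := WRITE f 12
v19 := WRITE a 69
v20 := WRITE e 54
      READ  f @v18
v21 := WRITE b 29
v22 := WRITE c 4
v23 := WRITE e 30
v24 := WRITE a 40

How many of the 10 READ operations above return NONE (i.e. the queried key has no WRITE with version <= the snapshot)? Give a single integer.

v1: WRITE f=46  (f history now [(1, 46)])
v2: WRITE a=21  (a history now [(2, 21)])
READ b @v2: history=[] -> no version <= 2 -> NONE
v3: WRITE d=67  (d history now [(3, 67)])
v4: WRITE f=46  (f history now [(1, 46), (4, 46)])
READ b @v4: history=[] -> no version <= 4 -> NONE
v5: WRITE e=37  (e history now [(5, 37)])
READ d @v1: history=[(3, 67)] -> no version <= 1 -> NONE
READ e @v2: history=[(5, 37)] -> no version <= 2 -> NONE
v6: WRITE b=38  (b history now [(6, 38)])
v7: WRITE f=7  (f history now [(1, 46), (4, 46), (7, 7)])
READ f @v4: history=[(1, 46), (4, 46), (7, 7)] -> pick v4 -> 46
v8: WRITE e=29  (e history now [(5, 37), (8, 29)])
v9: WRITE e=4  (e history now [(5, 37), (8, 29), (9, 4)])
v10: WRITE c=38  (c history now [(10, 38)])
v11: WRITE f=14  (f history now [(1, 46), (4, 46), (7, 7), (11, 14)])
v12: WRITE c=36  (c history now [(10, 38), (12, 36)])
v13: WRITE f=17  (f history now [(1, 46), (4, 46), (7, 7), (11, 14), (13, 17)])
v14: WRITE c=4  (c history now [(10, 38), (12, 36), (14, 4)])
READ d @v13: history=[(3, 67)] -> pick v3 -> 67
v15: WRITE e=40  (e history now [(5, 37), (8, 29), (9, 4), (15, 40)])
READ b @v13: history=[(6, 38)] -> pick v6 -> 38
v16: WRITE c=15  (c history now [(10, 38), (12, 36), (14, 4), (16, 15)])
v17: WRITE a=4  (a history now [(2, 21), (17, 4)])
READ b @v14: history=[(6, 38)] -> pick v6 -> 38
READ a @v11: history=[(2, 21), (17, 4)] -> pick v2 -> 21
v18: WRITE f=12  (f history now [(1, 46), (4, 46), (7, 7), (11, 14), (13, 17), (18, 12)])
v19: WRITE a=69  (a history now [(2, 21), (17, 4), (19, 69)])
v20: WRITE e=54  (e history now [(5, 37), (8, 29), (9, 4), (15, 40), (20, 54)])
READ f @v18: history=[(1, 46), (4, 46), (7, 7), (11, 14), (13, 17), (18, 12)] -> pick v18 -> 12
v21: WRITE b=29  (b history now [(6, 38), (21, 29)])
v22: WRITE c=4  (c history now [(10, 38), (12, 36), (14, 4), (16, 15), (22, 4)])
v23: WRITE e=30  (e history now [(5, 37), (8, 29), (9, 4), (15, 40), (20, 54), (23, 30)])
v24: WRITE a=40  (a history now [(2, 21), (17, 4), (19, 69), (24, 40)])
Read results in order: ['NONE', 'NONE', 'NONE', 'NONE', '46', '67', '38', '38', '21', '12']
NONE count = 4

Answer: 4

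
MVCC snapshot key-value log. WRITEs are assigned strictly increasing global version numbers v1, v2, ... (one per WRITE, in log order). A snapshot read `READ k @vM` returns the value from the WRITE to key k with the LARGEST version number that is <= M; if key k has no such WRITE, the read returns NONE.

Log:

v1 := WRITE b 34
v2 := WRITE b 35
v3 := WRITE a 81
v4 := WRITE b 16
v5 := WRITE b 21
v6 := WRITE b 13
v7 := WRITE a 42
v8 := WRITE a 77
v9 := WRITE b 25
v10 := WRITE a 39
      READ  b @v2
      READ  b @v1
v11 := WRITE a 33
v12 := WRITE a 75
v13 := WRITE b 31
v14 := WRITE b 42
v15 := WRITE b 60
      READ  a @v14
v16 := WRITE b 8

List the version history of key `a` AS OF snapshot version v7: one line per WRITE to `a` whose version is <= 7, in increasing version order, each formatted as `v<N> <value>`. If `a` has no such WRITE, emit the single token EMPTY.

Answer: v3 81
v7 42

Derivation:
Scan writes for key=a with version <= 7:
  v1 WRITE b 34 -> skip
  v2 WRITE b 35 -> skip
  v3 WRITE a 81 -> keep
  v4 WRITE b 16 -> skip
  v5 WRITE b 21 -> skip
  v6 WRITE b 13 -> skip
  v7 WRITE a 42 -> keep
  v8 WRITE a 77 -> drop (> snap)
  v9 WRITE b 25 -> skip
  v10 WRITE a 39 -> drop (> snap)
  v11 WRITE a 33 -> drop (> snap)
  v12 WRITE a 75 -> drop (> snap)
  v13 WRITE b 31 -> skip
  v14 WRITE b 42 -> skip
  v15 WRITE b 60 -> skip
  v16 WRITE b 8 -> skip
Collected: [(3, 81), (7, 42)]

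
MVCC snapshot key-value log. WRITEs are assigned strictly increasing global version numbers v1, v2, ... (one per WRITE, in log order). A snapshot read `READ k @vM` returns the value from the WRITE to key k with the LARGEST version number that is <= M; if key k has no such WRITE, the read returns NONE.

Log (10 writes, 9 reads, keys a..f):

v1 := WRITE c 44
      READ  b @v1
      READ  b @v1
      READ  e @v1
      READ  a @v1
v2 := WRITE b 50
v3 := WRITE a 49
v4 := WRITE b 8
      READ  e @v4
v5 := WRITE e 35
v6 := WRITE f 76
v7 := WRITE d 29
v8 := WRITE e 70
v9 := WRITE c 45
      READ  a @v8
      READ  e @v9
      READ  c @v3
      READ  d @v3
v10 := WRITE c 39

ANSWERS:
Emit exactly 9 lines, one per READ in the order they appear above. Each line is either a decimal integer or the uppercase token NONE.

v1: WRITE c=44  (c history now [(1, 44)])
READ b @v1: history=[] -> no version <= 1 -> NONE
READ b @v1: history=[] -> no version <= 1 -> NONE
READ e @v1: history=[] -> no version <= 1 -> NONE
READ a @v1: history=[] -> no version <= 1 -> NONE
v2: WRITE b=50  (b history now [(2, 50)])
v3: WRITE a=49  (a history now [(3, 49)])
v4: WRITE b=8  (b history now [(2, 50), (4, 8)])
READ e @v4: history=[] -> no version <= 4 -> NONE
v5: WRITE e=35  (e history now [(5, 35)])
v6: WRITE f=76  (f history now [(6, 76)])
v7: WRITE d=29  (d history now [(7, 29)])
v8: WRITE e=70  (e history now [(5, 35), (8, 70)])
v9: WRITE c=45  (c history now [(1, 44), (9, 45)])
READ a @v8: history=[(3, 49)] -> pick v3 -> 49
READ e @v9: history=[(5, 35), (8, 70)] -> pick v8 -> 70
READ c @v3: history=[(1, 44), (9, 45)] -> pick v1 -> 44
READ d @v3: history=[(7, 29)] -> no version <= 3 -> NONE
v10: WRITE c=39  (c history now [(1, 44), (9, 45), (10, 39)])

Answer: NONE
NONE
NONE
NONE
NONE
49
70
44
NONE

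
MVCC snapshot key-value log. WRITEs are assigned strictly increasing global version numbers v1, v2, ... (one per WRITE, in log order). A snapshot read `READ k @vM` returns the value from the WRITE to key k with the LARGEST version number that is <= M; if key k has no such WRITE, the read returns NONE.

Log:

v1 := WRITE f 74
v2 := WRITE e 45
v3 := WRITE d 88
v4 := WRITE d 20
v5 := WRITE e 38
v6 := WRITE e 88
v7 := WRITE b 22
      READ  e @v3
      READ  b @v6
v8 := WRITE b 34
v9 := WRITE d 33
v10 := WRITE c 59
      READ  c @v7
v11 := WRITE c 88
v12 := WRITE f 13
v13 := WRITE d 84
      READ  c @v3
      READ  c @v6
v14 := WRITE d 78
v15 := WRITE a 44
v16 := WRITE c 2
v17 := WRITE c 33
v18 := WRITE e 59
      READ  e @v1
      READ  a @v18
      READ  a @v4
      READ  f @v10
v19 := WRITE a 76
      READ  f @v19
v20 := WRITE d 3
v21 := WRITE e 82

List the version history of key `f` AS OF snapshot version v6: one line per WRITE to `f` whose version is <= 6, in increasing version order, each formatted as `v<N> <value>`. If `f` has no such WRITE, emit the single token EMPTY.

Scan writes for key=f with version <= 6:
  v1 WRITE f 74 -> keep
  v2 WRITE e 45 -> skip
  v3 WRITE d 88 -> skip
  v4 WRITE d 20 -> skip
  v5 WRITE e 38 -> skip
  v6 WRITE e 88 -> skip
  v7 WRITE b 22 -> skip
  v8 WRITE b 34 -> skip
  v9 WRITE d 33 -> skip
  v10 WRITE c 59 -> skip
  v11 WRITE c 88 -> skip
  v12 WRITE f 13 -> drop (> snap)
  v13 WRITE d 84 -> skip
  v14 WRITE d 78 -> skip
  v15 WRITE a 44 -> skip
  v16 WRITE c 2 -> skip
  v17 WRITE c 33 -> skip
  v18 WRITE e 59 -> skip
  v19 WRITE a 76 -> skip
  v20 WRITE d 3 -> skip
  v21 WRITE e 82 -> skip
Collected: [(1, 74)]

Answer: v1 74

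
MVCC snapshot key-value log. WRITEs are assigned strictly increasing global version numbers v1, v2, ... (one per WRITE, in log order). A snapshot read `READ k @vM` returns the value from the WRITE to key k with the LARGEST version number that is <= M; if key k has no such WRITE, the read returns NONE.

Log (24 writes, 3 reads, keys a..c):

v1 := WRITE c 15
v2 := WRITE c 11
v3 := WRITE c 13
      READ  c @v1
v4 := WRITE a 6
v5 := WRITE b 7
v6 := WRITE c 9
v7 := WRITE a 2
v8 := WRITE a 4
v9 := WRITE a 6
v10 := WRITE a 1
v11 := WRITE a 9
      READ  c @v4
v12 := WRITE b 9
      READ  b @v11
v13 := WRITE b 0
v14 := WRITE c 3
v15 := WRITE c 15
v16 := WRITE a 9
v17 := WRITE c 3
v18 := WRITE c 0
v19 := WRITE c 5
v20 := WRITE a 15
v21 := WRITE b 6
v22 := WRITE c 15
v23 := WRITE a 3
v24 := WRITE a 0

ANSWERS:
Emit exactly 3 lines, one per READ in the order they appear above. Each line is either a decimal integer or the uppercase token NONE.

Answer: 15
13
7

Derivation:
v1: WRITE c=15  (c history now [(1, 15)])
v2: WRITE c=11  (c history now [(1, 15), (2, 11)])
v3: WRITE c=13  (c history now [(1, 15), (2, 11), (3, 13)])
READ c @v1: history=[(1, 15), (2, 11), (3, 13)] -> pick v1 -> 15
v4: WRITE a=6  (a history now [(4, 6)])
v5: WRITE b=7  (b history now [(5, 7)])
v6: WRITE c=9  (c history now [(1, 15), (2, 11), (3, 13), (6, 9)])
v7: WRITE a=2  (a history now [(4, 6), (7, 2)])
v8: WRITE a=4  (a history now [(4, 6), (7, 2), (8, 4)])
v9: WRITE a=6  (a history now [(4, 6), (7, 2), (8, 4), (9, 6)])
v10: WRITE a=1  (a history now [(4, 6), (7, 2), (8, 4), (9, 6), (10, 1)])
v11: WRITE a=9  (a history now [(4, 6), (7, 2), (8, 4), (9, 6), (10, 1), (11, 9)])
READ c @v4: history=[(1, 15), (2, 11), (3, 13), (6, 9)] -> pick v3 -> 13
v12: WRITE b=9  (b history now [(5, 7), (12, 9)])
READ b @v11: history=[(5, 7), (12, 9)] -> pick v5 -> 7
v13: WRITE b=0  (b history now [(5, 7), (12, 9), (13, 0)])
v14: WRITE c=3  (c history now [(1, 15), (2, 11), (3, 13), (6, 9), (14, 3)])
v15: WRITE c=15  (c history now [(1, 15), (2, 11), (3, 13), (6, 9), (14, 3), (15, 15)])
v16: WRITE a=9  (a history now [(4, 6), (7, 2), (8, 4), (9, 6), (10, 1), (11, 9), (16, 9)])
v17: WRITE c=3  (c history now [(1, 15), (2, 11), (3, 13), (6, 9), (14, 3), (15, 15), (17, 3)])
v18: WRITE c=0  (c history now [(1, 15), (2, 11), (3, 13), (6, 9), (14, 3), (15, 15), (17, 3), (18, 0)])
v19: WRITE c=5  (c history now [(1, 15), (2, 11), (3, 13), (6, 9), (14, 3), (15, 15), (17, 3), (18, 0), (19, 5)])
v20: WRITE a=15  (a history now [(4, 6), (7, 2), (8, 4), (9, 6), (10, 1), (11, 9), (16, 9), (20, 15)])
v21: WRITE b=6  (b history now [(5, 7), (12, 9), (13, 0), (21, 6)])
v22: WRITE c=15  (c history now [(1, 15), (2, 11), (3, 13), (6, 9), (14, 3), (15, 15), (17, 3), (18, 0), (19, 5), (22, 15)])
v23: WRITE a=3  (a history now [(4, 6), (7, 2), (8, 4), (9, 6), (10, 1), (11, 9), (16, 9), (20, 15), (23, 3)])
v24: WRITE a=0  (a history now [(4, 6), (7, 2), (8, 4), (9, 6), (10, 1), (11, 9), (16, 9), (20, 15), (23, 3), (24, 0)])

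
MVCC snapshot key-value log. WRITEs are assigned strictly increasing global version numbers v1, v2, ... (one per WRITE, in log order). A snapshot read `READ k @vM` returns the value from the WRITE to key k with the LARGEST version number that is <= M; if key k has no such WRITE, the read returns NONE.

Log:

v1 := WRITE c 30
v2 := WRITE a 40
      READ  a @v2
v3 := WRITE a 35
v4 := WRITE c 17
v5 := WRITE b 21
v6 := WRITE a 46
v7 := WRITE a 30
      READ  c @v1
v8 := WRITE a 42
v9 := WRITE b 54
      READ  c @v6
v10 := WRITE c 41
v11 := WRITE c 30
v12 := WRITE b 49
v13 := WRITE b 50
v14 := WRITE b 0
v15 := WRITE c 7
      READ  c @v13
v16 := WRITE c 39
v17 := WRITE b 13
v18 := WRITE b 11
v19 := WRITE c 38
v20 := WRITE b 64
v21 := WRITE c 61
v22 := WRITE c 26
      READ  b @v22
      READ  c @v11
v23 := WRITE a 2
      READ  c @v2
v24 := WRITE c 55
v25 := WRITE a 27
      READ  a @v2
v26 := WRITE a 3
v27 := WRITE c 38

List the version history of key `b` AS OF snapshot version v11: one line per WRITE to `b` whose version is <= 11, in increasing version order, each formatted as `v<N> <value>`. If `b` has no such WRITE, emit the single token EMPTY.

Answer: v5 21
v9 54

Derivation:
Scan writes for key=b with version <= 11:
  v1 WRITE c 30 -> skip
  v2 WRITE a 40 -> skip
  v3 WRITE a 35 -> skip
  v4 WRITE c 17 -> skip
  v5 WRITE b 21 -> keep
  v6 WRITE a 46 -> skip
  v7 WRITE a 30 -> skip
  v8 WRITE a 42 -> skip
  v9 WRITE b 54 -> keep
  v10 WRITE c 41 -> skip
  v11 WRITE c 30 -> skip
  v12 WRITE b 49 -> drop (> snap)
  v13 WRITE b 50 -> drop (> snap)
  v14 WRITE b 0 -> drop (> snap)
  v15 WRITE c 7 -> skip
  v16 WRITE c 39 -> skip
  v17 WRITE b 13 -> drop (> snap)
  v18 WRITE b 11 -> drop (> snap)
  v19 WRITE c 38 -> skip
  v20 WRITE b 64 -> drop (> snap)
  v21 WRITE c 61 -> skip
  v22 WRITE c 26 -> skip
  v23 WRITE a 2 -> skip
  v24 WRITE c 55 -> skip
  v25 WRITE a 27 -> skip
  v26 WRITE a 3 -> skip
  v27 WRITE c 38 -> skip
Collected: [(5, 21), (9, 54)]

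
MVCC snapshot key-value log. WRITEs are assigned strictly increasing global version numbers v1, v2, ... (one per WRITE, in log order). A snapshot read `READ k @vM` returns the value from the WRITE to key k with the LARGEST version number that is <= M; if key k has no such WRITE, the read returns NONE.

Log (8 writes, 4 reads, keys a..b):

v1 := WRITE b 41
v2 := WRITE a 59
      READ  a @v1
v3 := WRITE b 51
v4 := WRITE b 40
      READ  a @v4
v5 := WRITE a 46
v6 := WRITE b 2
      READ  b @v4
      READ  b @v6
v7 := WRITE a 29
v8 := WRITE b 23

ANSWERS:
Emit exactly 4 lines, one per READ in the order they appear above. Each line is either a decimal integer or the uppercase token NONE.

Answer: NONE
59
40
2

Derivation:
v1: WRITE b=41  (b history now [(1, 41)])
v2: WRITE a=59  (a history now [(2, 59)])
READ a @v1: history=[(2, 59)] -> no version <= 1 -> NONE
v3: WRITE b=51  (b history now [(1, 41), (3, 51)])
v4: WRITE b=40  (b history now [(1, 41), (3, 51), (4, 40)])
READ a @v4: history=[(2, 59)] -> pick v2 -> 59
v5: WRITE a=46  (a history now [(2, 59), (5, 46)])
v6: WRITE b=2  (b history now [(1, 41), (3, 51), (4, 40), (6, 2)])
READ b @v4: history=[(1, 41), (3, 51), (4, 40), (6, 2)] -> pick v4 -> 40
READ b @v6: history=[(1, 41), (3, 51), (4, 40), (6, 2)] -> pick v6 -> 2
v7: WRITE a=29  (a history now [(2, 59), (5, 46), (7, 29)])
v8: WRITE b=23  (b history now [(1, 41), (3, 51), (4, 40), (6, 2), (8, 23)])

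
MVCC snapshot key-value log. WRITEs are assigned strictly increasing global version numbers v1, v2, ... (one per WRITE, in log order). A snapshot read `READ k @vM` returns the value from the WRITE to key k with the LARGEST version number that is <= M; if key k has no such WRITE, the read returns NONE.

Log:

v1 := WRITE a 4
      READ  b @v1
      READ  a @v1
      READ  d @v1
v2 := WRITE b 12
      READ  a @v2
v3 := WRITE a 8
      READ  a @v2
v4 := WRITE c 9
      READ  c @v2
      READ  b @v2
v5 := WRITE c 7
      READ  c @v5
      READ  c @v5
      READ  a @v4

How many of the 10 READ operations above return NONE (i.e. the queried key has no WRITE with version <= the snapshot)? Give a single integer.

Answer: 3

Derivation:
v1: WRITE a=4  (a history now [(1, 4)])
READ b @v1: history=[] -> no version <= 1 -> NONE
READ a @v1: history=[(1, 4)] -> pick v1 -> 4
READ d @v1: history=[] -> no version <= 1 -> NONE
v2: WRITE b=12  (b history now [(2, 12)])
READ a @v2: history=[(1, 4)] -> pick v1 -> 4
v3: WRITE a=8  (a history now [(1, 4), (3, 8)])
READ a @v2: history=[(1, 4), (3, 8)] -> pick v1 -> 4
v4: WRITE c=9  (c history now [(4, 9)])
READ c @v2: history=[(4, 9)] -> no version <= 2 -> NONE
READ b @v2: history=[(2, 12)] -> pick v2 -> 12
v5: WRITE c=7  (c history now [(4, 9), (5, 7)])
READ c @v5: history=[(4, 9), (5, 7)] -> pick v5 -> 7
READ c @v5: history=[(4, 9), (5, 7)] -> pick v5 -> 7
READ a @v4: history=[(1, 4), (3, 8)] -> pick v3 -> 8
Read results in order: ['NONE', '4', 'NONE', '4', '4', 'NONE', '12', '7', '7', '8']
NONE count = 3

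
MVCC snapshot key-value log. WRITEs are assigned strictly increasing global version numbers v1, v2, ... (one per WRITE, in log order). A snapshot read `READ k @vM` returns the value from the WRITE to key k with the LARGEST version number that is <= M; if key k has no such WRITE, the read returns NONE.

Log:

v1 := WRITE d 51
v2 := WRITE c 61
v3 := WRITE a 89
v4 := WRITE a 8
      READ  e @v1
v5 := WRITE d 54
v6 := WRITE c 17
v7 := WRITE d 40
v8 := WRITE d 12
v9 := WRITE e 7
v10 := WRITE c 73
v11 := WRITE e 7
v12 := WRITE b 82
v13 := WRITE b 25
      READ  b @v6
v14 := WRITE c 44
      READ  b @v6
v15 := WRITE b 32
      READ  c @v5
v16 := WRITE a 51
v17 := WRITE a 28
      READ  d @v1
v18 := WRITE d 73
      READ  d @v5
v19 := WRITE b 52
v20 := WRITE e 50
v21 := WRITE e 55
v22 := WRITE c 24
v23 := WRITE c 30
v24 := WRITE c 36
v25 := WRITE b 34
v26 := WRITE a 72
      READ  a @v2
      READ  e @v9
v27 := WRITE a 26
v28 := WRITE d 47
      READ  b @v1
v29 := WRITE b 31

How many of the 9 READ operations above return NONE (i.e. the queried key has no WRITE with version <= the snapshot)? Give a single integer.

Answer: 5

Derivation:
v1: WRITE d=51  (d history now [(1, 51)])
v2: WRITE c=61  (c history now [(2, 61)])
v3: WRITE a=89  (a history now [(3, 89)])
v4: WRITE a=8  (a history now [(3, 89), (4, 8)])
READ e @v1: history=[] -> no version <= 1 -> NONE
v5: WRITE d=54  (d history now [(1, 51), (5, 54)])
v6: WRITE c=17  (c history now [(2, 61), (6, 17)])
v7: WRITE d=40  (d history now [(1, 51), (5, 54), (7, 40)])
v8: WRITE d=12  (d history now [(1, 51), (5, 54), (7, 40), (8, 12)])
v9: WRITE e=7  (e history now [(9, 7)])
v10: WRITE c=73  (c history now [(2, 61), (6, 17), (10, 73)])
v11: WRITE e=7  (e history now [(9, 7), (11, 7)])
v12: WRITE b=82  (b history now [(12, 82)])
v13: WRITE b=25  (b history now [(12, 82), (13, 25)])
READ b @v6: history=[(12, 82), (13, 25)] -> no version <= 6 -> NONE
v14: WRITE c=44  (c history now [(2, 61), (6, 17), (10, 73), (14, 44)])
READ b @v6: history=[(12, 82), (13, 25)] -> no version <= 6 -> NONE
v15: WRITE b=32  (b history now [(12, 82), (13, 25), (15, 32)])
READ c @v5: history=[(2, 61), (6, 17), (10, 73), (14, 44)] -> pick v2 -> 61
v16: WRITE a=51  (a history now [(3, 89), (4, 8), (16, 51)])
v17: WRITE a=28  (a history now [(3, 89), (4, 8), (16, 51), (17, 28)])
READ d @v1: history=[(1, 51), (5, 54), (7, 40), (8, 12)] -> pick v1 -> 51
v18: WRITE d=73  (d history now [(1, 51), (5, 54), (7, 40), (8, 12), (18, 73)])
READ d @v5: history=[(1, 51), (5, 54), (7, 40), (8, 12), (18, 73)] -> pick v5 -> 54
v19: WRITE b=52  (b history now [(12, 82), (13, 25), (15, 32), (19, 52)])
v20: WRITE e=50  (e history now [(9, 7), (11, 7), (20, 50)])
v21: WRITE e=55  (e history now [(9, 7), (11, 7), (20, 50), (21, 55)])
v22: WRITE c=24  (c history now [(2, 61), (6, 17), (10, 73), (14, 44), (22, 24)])
v23: WRITE c=30  (c history now [(2, 61), (6, 17), (10, 73), (14, 44), (22, 24), (23, 30)])
v24: WRITE c=36  (c history now [(2, 61), (6, 17), (10, 73), (14, 44), (22, 24), (23, 30), (24, 36)])
v25: WRITE b=34  (b history now [(12, 82), (13, 25), (15, 32), (19, 52), (25, 34)])
v26: WRITE a=72  (a history now [(3, 89), (4, 8), (16, 51), (17, 28), (26, 72)])
READ a @v2: history=[(3, 89), (4, 8), (16, 51), (17, 28), (26, 72)] -> no version <= 2 -> NONE
READ e @v9: history=[(9, 7), (11, 7), (20, 50), (21, 55)] -> pick v9 -> 7
v27: WRITE a=26  (a history now [(3, 89), (4, 8), (16, 51), (17, 28), (26, 72), (27, 26)])
v28: WRITE d=47  (d history now [(1, 51), (5, 54), (7, 40), (8, 12), (18, 73), (28, 47)])
READ b @v1: history=[(12, 82), (13, 25), (15, 32), (19, 52), (25, 34)] -> no version <= 1 -> NONE
v29: WRITE b=31  (b history now [(12, 82), (13, 25), (15, 32), (19, 52), (25, 34), (29, 31)])
Read results in order: ['NONE', 'NONE', 'NONE', '61', '51', '54', 'NONE', '7', 'NONE']
NONE count = 5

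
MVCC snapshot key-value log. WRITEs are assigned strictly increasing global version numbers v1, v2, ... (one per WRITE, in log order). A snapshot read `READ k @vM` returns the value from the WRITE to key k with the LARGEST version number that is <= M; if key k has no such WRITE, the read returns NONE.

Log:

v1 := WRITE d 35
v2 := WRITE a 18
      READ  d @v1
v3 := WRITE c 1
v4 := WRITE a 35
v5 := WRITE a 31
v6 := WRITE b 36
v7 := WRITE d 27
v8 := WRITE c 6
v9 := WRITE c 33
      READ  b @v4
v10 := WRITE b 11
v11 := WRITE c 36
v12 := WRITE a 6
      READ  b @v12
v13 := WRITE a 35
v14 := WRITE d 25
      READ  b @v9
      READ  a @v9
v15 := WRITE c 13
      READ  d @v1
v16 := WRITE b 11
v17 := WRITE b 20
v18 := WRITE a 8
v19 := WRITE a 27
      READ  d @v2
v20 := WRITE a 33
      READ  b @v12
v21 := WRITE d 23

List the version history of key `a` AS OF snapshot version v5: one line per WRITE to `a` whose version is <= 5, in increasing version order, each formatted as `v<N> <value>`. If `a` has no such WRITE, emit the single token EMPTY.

Answer: v2 18
v4 35
v5 31

Derivation:
Scan writes for key=a with version <= 5:
  v1 WRITE d 35 -> skip
  v2 WRITE a 18 -> keep
  v3 WRITE c 1 -> skip
  v4 WRITE a 35 -> keep
  v5 WRITE a 31 -> keep
  v6 WRITE b 36 -> skip
  v7 WRITE d 27 -> skip
  v8 WRITE c 6 -> skip
  v9 WRITE c 33 -> skip
  v10 WRITE b 11 -> skip
  v11 WRITE c 36 -> skip
  v12 WRITE a 6 -> drop (> snap)
  v13 WRITE a 35 -> drop (> snap)
  v14 WRITE d 25 -> skip
  v15 WRITE c 13 -> skip
  v16 WRITE b 11 -> skip
  v17 WRITE b 20 -> skip
  v18 WRITE a 8 -> drop (> snap)
  v19 WRITE a 27 -> drop (> snap)
  v20 WRITE a 33 -> drop (> snap)
  v21 WRITE d 23 -> skip
Collected: [(2, 18), (4, 35), (5, 31)]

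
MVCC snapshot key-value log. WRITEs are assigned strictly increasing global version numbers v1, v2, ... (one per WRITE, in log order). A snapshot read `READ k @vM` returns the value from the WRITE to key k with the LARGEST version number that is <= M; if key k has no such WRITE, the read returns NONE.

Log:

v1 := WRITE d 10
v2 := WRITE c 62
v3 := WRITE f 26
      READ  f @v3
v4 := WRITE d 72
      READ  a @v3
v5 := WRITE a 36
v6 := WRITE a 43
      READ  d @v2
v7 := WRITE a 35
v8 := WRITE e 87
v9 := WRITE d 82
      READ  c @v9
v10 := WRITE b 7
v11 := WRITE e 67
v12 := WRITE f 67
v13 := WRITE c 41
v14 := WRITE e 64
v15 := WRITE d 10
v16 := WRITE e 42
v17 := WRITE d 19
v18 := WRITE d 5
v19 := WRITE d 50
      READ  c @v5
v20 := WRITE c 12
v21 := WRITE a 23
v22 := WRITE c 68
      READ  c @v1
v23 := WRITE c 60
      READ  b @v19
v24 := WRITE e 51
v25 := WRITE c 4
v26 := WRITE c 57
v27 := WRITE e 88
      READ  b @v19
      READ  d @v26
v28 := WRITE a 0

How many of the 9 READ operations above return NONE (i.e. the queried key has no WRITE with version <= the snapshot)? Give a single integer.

v1: WRITE d=10  (d history now [(1, 10)])
v2: WRITE c=62  (c history now [(2, 62)])
v3: WRITE f=26  (f history now [(3, 26)])
READ f @v3: history=[(3, 26)] -> pick v3 -> 26
v4: WRITE d=72  (d history now [(1, 10), (4, 72)])
READ a @v3: history=[] -> no version <= 3 -> NONE
v5: WRITE a=36  (a history now [(5, 36)])
v6: WRITE a=43  (a history now [(5, 36), (6, 43)])
READ d @v2: history=[(1, 10), (4, 72)] -> pick v1 -> 10
v7: WRITE a=35  (a history now [(5, 36), (6, 43), (7, 35)])
v8: WRITE e=87  (e history now [(8, 87)])
v9: WRITE d=82  (d history now [(1, 10), (4, 72), (9, 82)])
READ c @v9: history=[(2, 62)] -> pick v2 -> 62
v10: WRITE b=7  (b history now [(10, 7)])
v11: WRITE e=67  (e history now [(8, 87), (11, 67)])
v12: WRITE f=67  (f history now [(3, 26), (12, 67)])
v13: WRITE c=41  (c history now [(2, 62), (13, 41)])
v14: WRITE e=64  (e history now [(8, 87), (11, 67), (14, 64)])
v15: WRITE d=10  (d history now [(1, 10), (4, 72), (9, 82), (15, 10)])
v16: WRITE e=42  (e history now [(8, 87), (11, 67), (14, 64), (16, 42)])
v17: WRITE d=19  (d history now [(1, 10), (4, 72), (9, 82), (15, 10), (17, 19)])
v18: WRITE d=5  (d history now [(1, 10), (4, 72), (9, 82), (15, 10), (17, 19), (18, 5)])
v19: WRITE d=50  (d history now [(1, 10), (4, 72), (9, 82), (15, 10), (17, 19), (18, 5), (19, 50)])
READ c @v5: history=[(2, 62), (13, 41)] -> pick v2 -> 62
v20: WRITE c=12  (c history now [(2, 62), (13, 41), (20, 12)])
v21: WRITE a=23  (a history now [(5, 36), (6, 43), (7, 35), (21, 23)])
v22: WRITE c=68  (c history now [(2, 62), (13, 41), (20, 12), (22, 68)])
READ c @v1: history=[(2, 62), (13, 41), (20, 12), (22, 68)] -> no version <= 1 -> NONE
v23: WRITE c=60  (c history now [(2, 62), (13, 41), (20, 12), (22, 68), (23, 60)])
READ b @v19: history=[(10, 7)] -> pick v10 -> 7
v24: WRITE e=51  (e history now [(8, 87), (11, 67), (14, 64), (16, 42), (24, 51)])
v25: WRITE c=4  (c history now [(2, 62), (13, 41), (20, 12), (22, 68), (23, 60), (25, 4)])
v26: WRITE c=57  (c history now [(2, 62), (13, 41), (20, 12), (22, 68), (23, 60), (25, 4), (26, 57)])
v27: WRITE e=88  (e history now [(8, 87), (11, 67), (14, 64), (16, 42), (24, 51), (27, 88)])
READ b @v19: history=[(10, 7)] -> pick v10 -> 7
READ d @v26: history=[(1, 10), (4, 72), (9, 82), (15, 10), (17, 19), (18, 5), (19, 50)] -> pick v19 -> 50
v28: WRITE a=0  (a history now [(5, 36), (6, 43), (7, 35), (21, 23), (28, 0)])
Read results in order: ['26', 'NONE', '10', '62', '62', 'NONE', '7', '7', '50']
NONE count = 2

Answer: 2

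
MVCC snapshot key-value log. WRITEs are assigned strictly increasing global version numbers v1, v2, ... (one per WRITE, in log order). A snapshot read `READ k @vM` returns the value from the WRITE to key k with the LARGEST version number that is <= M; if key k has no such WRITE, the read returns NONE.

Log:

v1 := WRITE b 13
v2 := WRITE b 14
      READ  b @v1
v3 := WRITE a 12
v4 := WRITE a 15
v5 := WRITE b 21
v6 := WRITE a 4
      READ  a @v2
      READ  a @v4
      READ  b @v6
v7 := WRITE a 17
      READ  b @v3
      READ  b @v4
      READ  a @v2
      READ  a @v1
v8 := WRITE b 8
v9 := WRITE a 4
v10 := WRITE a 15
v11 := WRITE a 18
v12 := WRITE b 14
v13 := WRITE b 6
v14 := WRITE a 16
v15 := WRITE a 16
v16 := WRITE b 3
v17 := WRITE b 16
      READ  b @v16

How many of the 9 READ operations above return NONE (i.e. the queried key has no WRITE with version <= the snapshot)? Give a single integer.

v1: WRITE b=13  (b history now [(1, 13)])
v2: WRITE b=14  (b history now [(1, 13), (2, 14)])
READ b @v1: history=[(1, 13), (2, 14)] -> pick v1 -> 13
v3: WRITE a=12  (a history now [(3, 12)])
v4: WRITE a=15  (a history now [(3, 12), (4, 15)])
v5: WRITE b=21  (b history now [(1, 13), (2, 14), (5, 21)])
v6: WRITE a=4  (a history now [(3, 12), (4, 15), (6, 4)])
READ a @v2: history=[(3, 12), (4, 15), (6, 4)] -> no version <= 2 -> NONE
READ a @v4: history=[(3, 12), (4, 15), (6, 4)] -> pick v4 -> 15
READ b @v6: history=[(1, 13), (2, 14), (5, 21)] -> pick v5 -> 21
v7: WRITE a=17  (a history now [(3, 12), (4, 15), (6, 4), (7, 17)])
READ b @v3: history=[(1, 13), (2, 14), (5, 21)] -> pick v2 -> 14
READ b @v4: history=[(1, 13), (2, 14), (5, 21)] -> pick v2 -> 14
READ a @v2: history=[(3, 12), (4, 15), (6, 4), (7, 17)] -> no version <= 2 -> NONE
READ a @v1: history=[(3, 12), (4, 15), (6, 4), (7, 17)] -> no version <= 1 -> NONE
v8: WRITE b=8  (b history now [(1, 13), (2, 14), (5, 21), (8, 8)])
v9: WRITE a=4  (a history now [(3, 12), (4, 15), (6, 4), (7, 17), (9, 4)])
v10: WRITE a=15  (a history now [(3, 12), (4, 15), (6, 4), (7, 17), (9, 4), (10, 15)])
v11: WRITE a=18  (a history now [(3, 12), (4, 15), (6, 4), (7, 17), (9, 4), (10, 15), (11, 18)])
v12: WRITE b=14  (b history now [(1, 13), (2, 14), (5, 21), (8, 8), (12, 14)])
v13: WRITE b=6  (b history now [(1, 13), (2, 14), (5, 21), (8, 8), (12, 14), (13, 6)])
v14: WRITE a=16  (a history now [(3, 12), (4, 15), (6, 4), (7, 17), (9, 4), (10, 15), (11, 18), (14, 16)])
v15: WRITE a=16  (a history now [(3, 12), (4, 15), (6, 4), (7, 17), (9, 4), (10, 15), (11, 18), (14, 16), (15, 16)])
v16: WRITE b=3  (b history now [(1, 13), (2, 14), (5, 21), (8, 8), (12, 14), (13, 6), (16, 3)])
v17: WRITE b=16  (b history now [(1, 13), (2, 14), (5, 21), (8, 8), (12, 14), (13, 6), (16, 3), (17, 16)])
READ b @v16: history=[(1, 13), (2, 14), (5, 21), (8, 8), (12, 14), (13, 6), (16, 3), (17, 16)] -> pick v16 -> 3
Read results in order: ['13', 'NONE', '15', '21', '14', '14', 'NONE', 'NONE', '3']
NONE count = 3

Answer: 3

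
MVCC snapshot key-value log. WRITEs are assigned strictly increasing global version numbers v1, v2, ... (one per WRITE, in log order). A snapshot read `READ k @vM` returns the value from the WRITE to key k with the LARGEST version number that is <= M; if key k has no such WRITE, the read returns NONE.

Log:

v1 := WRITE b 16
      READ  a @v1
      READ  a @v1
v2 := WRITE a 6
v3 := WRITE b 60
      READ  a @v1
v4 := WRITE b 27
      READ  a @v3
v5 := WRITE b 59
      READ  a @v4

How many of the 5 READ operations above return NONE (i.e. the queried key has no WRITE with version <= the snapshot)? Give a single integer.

v1: WRITE b=16  (b history now [(1, 16)])
READ a @v1: history=[] -> no version <= 1 -> NONE
READ a @v1: history=[] -> no version <= 1 -> NONE
v2: WRITE a=6  (a history now [(2, 6)])
v3: WRITE b=60  (b history now [(1, 16), (3, 60)])
READ a @v1: history=[(2, 6)] -> no version <= 1 -> NONE
v4: WRITE b=27  (b history now [(1, 16), (3, 60), (4, 27)])
READ a @v3: history=[(2, 6)] -> pick v2 -> 6
v5: WRITE b=59  (b history now [(1, 16), (3, 60), (4, 27), (5, 59)])
READ a @v4: history=[(2, 6)] -> pick v2 -> 6
Read results in order: ['NONE', 'NONE', 'NONE', '6', '6']
NONE count = 3

Answer: 3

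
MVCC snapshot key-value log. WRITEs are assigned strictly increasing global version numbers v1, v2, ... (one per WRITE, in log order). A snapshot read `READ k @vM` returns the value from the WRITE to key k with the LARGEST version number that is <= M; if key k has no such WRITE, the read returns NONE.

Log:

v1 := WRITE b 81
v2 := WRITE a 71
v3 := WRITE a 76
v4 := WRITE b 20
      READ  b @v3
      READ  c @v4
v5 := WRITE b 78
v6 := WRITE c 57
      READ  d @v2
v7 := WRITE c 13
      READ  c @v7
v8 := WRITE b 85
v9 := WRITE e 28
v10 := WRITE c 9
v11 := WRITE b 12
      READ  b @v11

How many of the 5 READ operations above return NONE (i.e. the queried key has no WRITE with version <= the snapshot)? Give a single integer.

v1: WRITE b=81  (b history now [(1, 81)])
v2: WRITE a=71  (a history now [(2, 71)])
v3: WRITE a=76  (a history now [(2, 71), (3, 76)])
v4: WRITE b=20  (b history now [(1, 81), (4, 20)])
READ b @v3: history=[(1, 81), (4, 20)] -> pick v1 -> 81
READ c @v4: history=[] -> no version <= 4 -> NONE
v5: WRITE b=78  (b history now [(1, 81), (4, 20), (5, 78)])
v6: WRITE c=57  (c history now [(6, 57)])
READ d @v2: history=[] -> no version <= 2 -> NONE
v7: WRITE c=13  (c history now [(6, 57), (7, 13)])
READ c @v7: history=[(6, 57), (7, 13)] -> pick v7 -> 13
v8: WRITE b=85  (b history now [(1, 81), (4, 20), (5, 78), (8, 85)])
v9: WRITE e=28  (e history now [(9, 28)])
v10: WRITE c=9  (c history now [(6, 57), (7, 13), (10, 9)])
v11: WRITE b=12  (b history now [(1, 81), (4, 20), (5, 78), (8, 85), (11, 12)])
READ b @v11: history=[(1, 81), (4, 20), (5, 78), (8, 85), (11, 12)] -> pick v11 -> 12
Read results in order: ['81', 'NONE', 'NONE', '13', '12']
NONE count = 2

Answer: 2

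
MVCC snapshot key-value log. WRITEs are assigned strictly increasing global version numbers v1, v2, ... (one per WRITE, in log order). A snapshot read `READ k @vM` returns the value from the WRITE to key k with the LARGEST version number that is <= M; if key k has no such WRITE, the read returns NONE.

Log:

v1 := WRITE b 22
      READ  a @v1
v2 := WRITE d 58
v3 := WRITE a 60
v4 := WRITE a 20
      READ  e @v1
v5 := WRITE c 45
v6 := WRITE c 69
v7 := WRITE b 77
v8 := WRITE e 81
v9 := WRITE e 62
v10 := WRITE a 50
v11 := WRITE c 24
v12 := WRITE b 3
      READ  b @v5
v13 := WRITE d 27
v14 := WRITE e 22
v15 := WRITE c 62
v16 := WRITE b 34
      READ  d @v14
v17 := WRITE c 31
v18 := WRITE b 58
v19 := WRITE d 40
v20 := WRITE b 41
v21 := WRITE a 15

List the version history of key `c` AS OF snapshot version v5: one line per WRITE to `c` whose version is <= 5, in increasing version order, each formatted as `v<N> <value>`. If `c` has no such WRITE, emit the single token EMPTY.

Scan writes for key=c with version <= 5:
  v1 WRITE b 22 -> skip
  v2 WRITE d 58 -> skip
  v3 WRITE a 60 -> skip
  v4 WRITE a 20 -> skip
  v5 WRITE c 45 -> keep
  v6 WRITE c 69 -> drop (> snap)
  v7 WRITE b 77 -> skip
  v8 WRITE e 81 -> skip
  v9 WRITE e 62 -> skip
  v10 WRITE a 50 -> skip
  v11 WRITE c 24 -> drop (> snap)
  v12 WRITE b 3 -> skip
  v13 WRITE d 27 -> skip
  v14 WRITE e 22 -> skip
  v15 WRITE c 62 -> drop (> snap)
  v16 WRITE b 34 -> skip
  v17 WRITE c 31 -> drop (> snap)
  v18 WRITE b 58 -> skip
  v19 WRITE d 40 -> skip
  v20 WRITE b 41 -> skip
  v21 WRITE a 15 -> skip
Collected: [(5, 45)]

Answer: v5 45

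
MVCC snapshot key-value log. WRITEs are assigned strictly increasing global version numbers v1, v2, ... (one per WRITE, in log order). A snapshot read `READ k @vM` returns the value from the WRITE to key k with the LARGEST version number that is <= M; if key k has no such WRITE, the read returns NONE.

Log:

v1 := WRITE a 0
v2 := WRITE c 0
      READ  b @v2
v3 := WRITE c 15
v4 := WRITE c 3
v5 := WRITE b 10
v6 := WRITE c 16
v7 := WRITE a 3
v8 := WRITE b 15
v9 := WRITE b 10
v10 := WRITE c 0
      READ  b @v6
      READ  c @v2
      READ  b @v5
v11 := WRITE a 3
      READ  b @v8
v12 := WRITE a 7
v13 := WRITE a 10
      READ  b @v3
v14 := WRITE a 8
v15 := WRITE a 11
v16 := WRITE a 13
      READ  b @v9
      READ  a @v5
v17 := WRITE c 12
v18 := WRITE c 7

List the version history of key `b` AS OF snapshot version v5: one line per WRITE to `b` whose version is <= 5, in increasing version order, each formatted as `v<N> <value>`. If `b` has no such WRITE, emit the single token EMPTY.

Answer: v5 10

Derivation:
Scan writes for key=b with version <= 5:
  v1 WRITE a 0 -> skip
  v2 WRITE c 0 -> skip
  v3 WRITE c 15 -> skip
  v4 WRITE c 3 -> skip
  v5 WRITE b 10 -> keep
  v6 WRITE c 16 -> skip
  v7 WRITE a 3 -> skip
  v8 WRITE b 15 -> drop (> snap)
  v9 WRITE b 10 -> drop (> snap)
  v10 WRITE c 0 -> skip
  v11 WRITE a 3 -> skip
  v12 WRITE a 7 -> skip
  v13 WRITE a 10 -> skip
  v14 WRITE a 8 -> skip
  v15 WRITE a 11 -> skip
  v16 WRITE a 13 -> skip
  v17 WRITE c 12 -> skip
  v18 WRITE c 7 -> skip
Collected: [(5, 10)]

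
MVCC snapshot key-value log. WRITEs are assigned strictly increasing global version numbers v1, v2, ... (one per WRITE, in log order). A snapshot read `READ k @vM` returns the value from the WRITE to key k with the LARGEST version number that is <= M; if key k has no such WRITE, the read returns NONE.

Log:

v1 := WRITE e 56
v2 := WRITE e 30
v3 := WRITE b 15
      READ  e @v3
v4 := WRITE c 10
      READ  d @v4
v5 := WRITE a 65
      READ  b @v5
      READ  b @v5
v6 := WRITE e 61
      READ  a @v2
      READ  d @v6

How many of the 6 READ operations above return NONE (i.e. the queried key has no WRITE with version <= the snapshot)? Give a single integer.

v1: WRITE e=56  (e history now [(1, 56)])
v2: WRITE e=30  (e history now [(1, 56), (2, 30)])
v3: WRITE b=15  (b history now [(3, 15)])
READ e @v3: history=[(1, 56), (2, 30)] -> pick v2 -> 30
v4: WRITE c=10  (c history now [(4, 10)])
READ d @v4: history=[] -> no version <= 4 -> NONE
v5: WRITE a=65  (a history now [(5, 65)])
READ b @v5: history=[(3, 15)] -> pick v3 -> 15
READ b @v5: history=[(3, 15)] -> pick v3 -> 15
v6: WRITE e=61  (e history now [(1, 56), (2, 30), (6, 61)])
READ a @v2: history=[(5, 65)] -> no version <= 2 -> NONE
READ d @v6: history=[] -> no version <= 6 -> NONE
Read results in order: ['30', 'NONE', '15', '15', 'NONE', 'NONE']
NONE count = 3

Answer: 3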